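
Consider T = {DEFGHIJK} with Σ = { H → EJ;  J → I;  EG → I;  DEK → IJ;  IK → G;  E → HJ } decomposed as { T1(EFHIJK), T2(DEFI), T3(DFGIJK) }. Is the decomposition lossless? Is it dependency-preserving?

lossy but dependency-preserving

Lossless test (chase): Rows 1 and 3 agree on IK; apply IK→G and equate their G entries. Rows 1 and 2 agree on E; apply E→HJ and equate their HJ entries. No row becomes fully distinguished — the join is lossy.
Dependency preservation: EG → I; DEK → IJ are not contained in any single fragment, but the restricted closure of each left-hand side across the fragments still reaches the right-hand side; the remaining FDs each lie inside some fragment. All dependencies are preserved.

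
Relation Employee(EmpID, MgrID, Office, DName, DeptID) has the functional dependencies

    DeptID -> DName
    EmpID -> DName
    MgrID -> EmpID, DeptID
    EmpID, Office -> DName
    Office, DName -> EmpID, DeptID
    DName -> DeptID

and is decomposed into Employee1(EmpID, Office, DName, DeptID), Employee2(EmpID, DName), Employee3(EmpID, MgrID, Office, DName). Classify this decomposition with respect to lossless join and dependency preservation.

Lossless test (chase): Rows 1 and 3 agree on Office, DName; apply Office, DName→EmpID, DeptID and equate their EmpID, DeptID entries. Rows 1 and 2 agree on DName; apply DName→DeptID and equate their DeptID entries. Row 3 is now all distinguished symbols — the join is lossless.
Dependency preservation: MgrID → EmpID, DeptID is not contained in any single fragment, but the restricted closure of its left-hand side across the fragments still reaches the right-hand side; the remaining FDs each lie inside some fragment. All dependencies are preserved.

lossless and dependency-preserving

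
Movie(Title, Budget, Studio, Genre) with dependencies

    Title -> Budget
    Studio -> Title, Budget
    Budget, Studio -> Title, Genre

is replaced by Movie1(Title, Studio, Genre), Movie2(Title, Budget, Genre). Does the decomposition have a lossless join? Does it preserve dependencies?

lossless and dependency-preserving

Lossless test: (Title, Genre)⁺ = {Title, Budget, Genre}, which contains all of one fragment — lossless.
Dependency preservation: Studio → Title, Budget; Budget, Studio → Title, Genre are not contained in any single fragment, but the restricted closure of each left-hand side across the fragments still reaches the right-hand side; the remaining FDs each lie inside some fragment. All dependencies are preserved.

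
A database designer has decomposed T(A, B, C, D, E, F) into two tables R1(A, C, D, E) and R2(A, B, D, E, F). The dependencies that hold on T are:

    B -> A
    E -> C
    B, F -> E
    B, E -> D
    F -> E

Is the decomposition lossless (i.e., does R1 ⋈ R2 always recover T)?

Common attributes: R1 ∩ R2 = {A, D, E}.
Closure of {A, D, E}: E → C applies, adding C. So (A, D, E)⁺ = {A, C, D, E}.
This closure contains every attribute of R1, so R1 ∩ R2 → R1. The join is lossless.

Yes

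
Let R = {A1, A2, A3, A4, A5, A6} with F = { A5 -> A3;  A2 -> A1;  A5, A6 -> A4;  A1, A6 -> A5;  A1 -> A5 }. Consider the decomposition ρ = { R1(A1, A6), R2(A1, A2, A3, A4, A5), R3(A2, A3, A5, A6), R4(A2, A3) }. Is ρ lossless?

Chase test. Columns are A1, A2, A3, A4, A5, A6; row i has aⱼ where attribute j ∈ Ri, else bᵢⱼ.
Initial tableau (one row per fragment):
  row 1: a1 b12 b13 b14 b15 a6
  row 2: a1 a2 a3 a4 a5 b26
  row 3: b31 a2 a3 b34 a5 a6
  row 4: b41 a2 a3 b44 b45 b46
Rows 2 and 3 agree on A2; apply A2→A1 and equate their A1 entries.
Rows 2 and 4 agree on A2; apply A2→A1 and equate their A1 entries.
Rows 1 and 3 agree on A1, A6; apply A1, A6→A5 and equate their A5 entries.
Rows 1 and 4 agree on A1; apply A1→A5 and equate their A5 entries.
Rows 1 and 2 agree on A5; apply A5→A3 and equate their A3 entries.
Rows 1 and 3 agree on A5, A6; apply A5, A6→A4 and equate their A4 entries.
No row becomes fully distinguished — the join is lossy.

No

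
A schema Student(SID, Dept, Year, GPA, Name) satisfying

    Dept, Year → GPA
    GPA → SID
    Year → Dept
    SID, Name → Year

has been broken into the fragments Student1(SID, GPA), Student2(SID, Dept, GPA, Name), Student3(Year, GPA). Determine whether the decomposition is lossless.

Chase test. Columns are SID, Dept, Year, GPA, Name; row i has aⱼ where attribute j ∈ Studenti, else bᵢⱼ.
Initial tableau (one row per fragment):
  row 1: a1 b12 b13 a4 b15
  row 2: a1 a2 b23 a4 a5
  row 3: b31 b32 a3 a4 b35
Rows 1 and 3 agree on GPA; apply GPA→SID and equate their SID entries.
No row becomes fully distinguished — the join is lossy.

No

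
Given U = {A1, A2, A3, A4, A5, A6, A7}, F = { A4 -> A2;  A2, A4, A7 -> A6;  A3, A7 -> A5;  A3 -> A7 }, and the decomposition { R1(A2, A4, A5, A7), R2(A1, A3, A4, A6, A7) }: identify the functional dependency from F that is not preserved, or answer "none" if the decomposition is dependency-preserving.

Check A3, A7 → A5: no single fragment contains all of {A3, A5, A7}, and the restricted closure of {A3, A7} across the fragments never reaches {A5}.
A4 → A2 is preserved.
A2, A4, A7 → A6 is preserved.
A3 → A7 is preserved.

A3, A7 -> A5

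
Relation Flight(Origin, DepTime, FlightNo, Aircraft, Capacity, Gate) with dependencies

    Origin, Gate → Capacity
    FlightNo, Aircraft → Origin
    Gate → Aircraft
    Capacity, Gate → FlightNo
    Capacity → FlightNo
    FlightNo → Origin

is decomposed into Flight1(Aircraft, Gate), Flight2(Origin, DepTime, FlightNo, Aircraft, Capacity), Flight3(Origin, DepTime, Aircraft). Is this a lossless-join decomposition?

No

Chase test. Columns are Origin, DepTime, FlightNo, Aircraft, Capacity, Gate; row i has aⱼ where attribute j ∈ Flighti, else bᵢⱼ.
Initial tableau (one row per fragment):
  row 1: b11 b12 b13 a4 b15 a6
  row 2: a1 a2 a3 a4 a5 b26
  row 3: a1 a2 b33 a4 b35 b36
No row becomes fully distinguished — the join is lossy.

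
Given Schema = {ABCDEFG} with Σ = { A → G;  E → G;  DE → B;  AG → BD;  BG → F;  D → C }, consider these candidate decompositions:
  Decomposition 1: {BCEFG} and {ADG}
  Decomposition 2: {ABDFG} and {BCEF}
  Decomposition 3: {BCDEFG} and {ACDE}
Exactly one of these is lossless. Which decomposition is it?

Decomposition 1: common = {G}, closure = {G} → lossy.
Decomposition 2: common = {BF}, closure = {BF} → lossy.
Decomposition 3: common = {CDE}, closure = {BCDEFG} → lossless.

Decomposition 3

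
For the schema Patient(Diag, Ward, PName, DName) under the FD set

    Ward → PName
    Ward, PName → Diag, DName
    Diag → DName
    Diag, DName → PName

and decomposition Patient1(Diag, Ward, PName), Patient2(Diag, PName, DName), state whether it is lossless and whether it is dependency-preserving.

Lossless test: (Diag, PName)⁺ = {Diag, PName, DName}, which contains all of one fragment — lossless.
Dependency preservation: Ward, PName → Diag, DName is not contained in any single fragment, but the restricted closure of its left-hand side across the fragments still reaches the right-hand side; the remaining FDs each lie inside some fragment. All dependencies are preserved.

lossless and dependency-preserving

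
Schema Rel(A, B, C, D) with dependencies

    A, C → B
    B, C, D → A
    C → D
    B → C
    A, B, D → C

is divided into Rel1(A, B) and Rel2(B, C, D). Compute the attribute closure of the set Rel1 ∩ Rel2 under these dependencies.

Rel1 ∩ Rel2 = {B}.
B → C applies, adding C
C → D applies, adding D
B, C, D → A applies, adding A
Closure: {A, B, C, D}.

A, B, C, D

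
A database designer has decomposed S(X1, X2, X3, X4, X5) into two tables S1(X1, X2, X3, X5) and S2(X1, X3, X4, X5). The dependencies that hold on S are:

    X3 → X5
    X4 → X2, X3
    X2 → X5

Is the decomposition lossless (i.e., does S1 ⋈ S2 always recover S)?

Common attributes: S1 ∩ S2 = {X1, X3, X5}.
No dependency enlarges {X1, X3, X5}, so (X1, X3, X5)⁺ = {X1, X3, X5}.
The closure contains neither all of S1 = {X1, X2, X3, X5} nor all of S2 = {X1, X3, X4, X5}, so the common attributes are not a superkey of either fragment. The join is lossy.

No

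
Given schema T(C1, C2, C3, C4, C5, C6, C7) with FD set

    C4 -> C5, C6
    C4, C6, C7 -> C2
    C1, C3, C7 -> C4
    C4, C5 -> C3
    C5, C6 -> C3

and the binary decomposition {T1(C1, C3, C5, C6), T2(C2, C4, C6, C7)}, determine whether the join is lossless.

Common attributes: T1 ∩ T2 = {C6}.
No dependency enlarges {C6}, so (C6)⁺ = {C6}.
The closure contains neither all of T1 = {C1, C3, C5, C6} nor all of T2 = {C2, C4, C6, C7}, so the common attributes are not a superkey of either fragment. The join is lossy.

No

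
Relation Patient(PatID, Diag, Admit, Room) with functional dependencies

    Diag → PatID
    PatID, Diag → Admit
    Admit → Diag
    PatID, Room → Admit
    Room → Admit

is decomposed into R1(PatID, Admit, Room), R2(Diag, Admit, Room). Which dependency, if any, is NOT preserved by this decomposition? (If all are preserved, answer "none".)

none

Diag → PatID: restricted closure across fragments reaches PatID.
PatID, Diag → Admit: restricted closure across fragments reaches Admit.
Admit → Diag lies within R2.
PatID, Room → Admit lies within R1.
Room → Admit lies within R1.
Every dependency is enforceable on the fragments, so the decomposition is dependency-preserving.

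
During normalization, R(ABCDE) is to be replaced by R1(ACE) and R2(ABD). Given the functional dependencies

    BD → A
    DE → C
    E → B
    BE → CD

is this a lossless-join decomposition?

No

Common attributes: R1 ∩ R2 = {A}.
No dependency enlarges {A}, so (A)⁺ = {A}.
The closure contains neither all of R1 = {ACE} nor all of R2 = {ABD}, so the common attributes are not a superkey of either fragment. The join is lossy.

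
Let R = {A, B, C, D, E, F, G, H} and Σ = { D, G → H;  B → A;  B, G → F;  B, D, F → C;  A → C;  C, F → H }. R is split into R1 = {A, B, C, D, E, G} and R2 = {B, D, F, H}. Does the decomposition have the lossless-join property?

No

Common attributes: R1 ∩ R2 = {B, D}.
Closure of {B, D}: B → A applies, adding A; A → C applies, adding C. So (B, D)⁺ = {A, B, C, D}.
The closure contains neither all of R1 = {A, B, C, D, E, G} nor all of R2 = {B, D, F, H}, so the common attributes are not a superkey of either fragment. The join is lossy.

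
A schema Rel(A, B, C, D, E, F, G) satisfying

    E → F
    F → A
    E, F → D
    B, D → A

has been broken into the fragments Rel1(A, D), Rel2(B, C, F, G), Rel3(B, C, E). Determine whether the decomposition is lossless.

Chase test. Columns are A, B, C, D, E, F, G; row i has aⱼ where attribute j ∈ Reli, else bᵢⱼ.
Initial tableau (one row per fragment):
  row 1: a1 b12 b13 a4 b15 b16 b17
  row 2: b21 a2 a3 b24 b25 a6 a7
  row 3: b31 a2 a3 b34 a5 b36 b37
No row becomes fully distinguished — the join is lossy.

No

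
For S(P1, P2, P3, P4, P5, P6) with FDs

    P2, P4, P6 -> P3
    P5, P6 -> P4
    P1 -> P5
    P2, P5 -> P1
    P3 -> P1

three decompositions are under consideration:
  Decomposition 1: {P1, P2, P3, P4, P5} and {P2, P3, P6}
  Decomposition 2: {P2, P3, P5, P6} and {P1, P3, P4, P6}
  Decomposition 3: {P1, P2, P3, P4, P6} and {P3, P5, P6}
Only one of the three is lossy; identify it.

Decomposition 1: common = {P2, P3}, closure = {P1, P2, P3, P5} → lossy.
Decomposition 2: common = {P3, P6}, closure = {P1, P3, P4, P5, P6} → lossless.
Decomposition 3: common = {P3, P6}, closure = {P1, P3, P4, P5, P6} → lossless.

Decomposition 1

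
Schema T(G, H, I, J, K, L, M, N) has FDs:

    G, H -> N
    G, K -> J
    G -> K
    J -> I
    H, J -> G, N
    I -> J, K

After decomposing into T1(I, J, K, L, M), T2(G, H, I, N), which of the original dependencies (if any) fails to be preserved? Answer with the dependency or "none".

G, H → N lies within T2.
G, K → J: restricted closure across fragments reaches J.
G → K: restricted closure across fragments reaches K.
J → I lies within T1.
H, J → G, N: restricted closure across fragments reaches G, N.
I → J, K lies within T1.
Every dependency is enforceable on the fragments, so the decomposition is dependency-preserving.

none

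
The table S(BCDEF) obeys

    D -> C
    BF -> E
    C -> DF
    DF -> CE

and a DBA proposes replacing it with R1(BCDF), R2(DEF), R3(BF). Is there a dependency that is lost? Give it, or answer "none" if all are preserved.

BF -> E

Check BF → E: no single fragment contains all of {BEF}, and the restricted closure of {BF} across the fragments never reaches {E}.
D → C is preserved.
C → DF is preserved.
DF → CE is preserved.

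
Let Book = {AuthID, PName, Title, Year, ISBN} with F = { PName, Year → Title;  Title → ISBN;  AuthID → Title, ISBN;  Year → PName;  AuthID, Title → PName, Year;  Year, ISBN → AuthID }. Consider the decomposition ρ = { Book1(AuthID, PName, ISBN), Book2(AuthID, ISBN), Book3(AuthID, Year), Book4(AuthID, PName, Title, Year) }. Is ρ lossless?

Yes

Chase test. Columns are AuthID, PName, Title, Year, ISBN; row i has aⱼ where attribute j ∈ Booki, else bᵢⱼ.
Initial tableau (one row per fragment):
  row 1: a1 a2 b13 b14 a5
  row 2: a1 b22 b23 b24 a5
  row 3: a1 b32 b33 a4 b35
  row 4: a1 a2 a3 a4 b45
Rows 1 and 2 agree on AuthID; apply AuthID→Title, ISBN and equate their Title, ISBN entries.
Rows 1 and 3 agree on AuthID; apply AuthID→Title, ISBN and equate their Title, ISBN entries.
Rows 1 and 4 agree on AuthID; apply AuthID→Title, ISBN and equate their Title, ISBN entries.
Rows 3 and 4 agree on Year; apply Year→PName and equate their PName entries.
Rows 1 and 2 agree on AuthID, Title; apply AuthID, Title→PName, Year and equate their PName, Year entries.
Rows 1 and 3 agree on AuthID, Title; apply AuthID, Title→PName, Year and equate their PName, Year entries.
Row 1 is now all distinguished symbols — the join is lossless.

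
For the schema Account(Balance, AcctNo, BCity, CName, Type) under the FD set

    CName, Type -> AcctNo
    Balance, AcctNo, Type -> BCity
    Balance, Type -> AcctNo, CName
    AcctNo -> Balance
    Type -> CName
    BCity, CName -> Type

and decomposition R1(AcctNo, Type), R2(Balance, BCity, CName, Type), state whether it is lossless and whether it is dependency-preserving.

lossless but not dependency-preserving

Lossless test: (Type)⁺ = {Balance, AcctNo, BCity, CName, Type}, which contains all of one fragment — lossless.
Dependency preservation: the restricted closure of {AcctNo} across the fragments never reaches {Balance}, so AcctNo → Balance cannot be enforced without a join — not preserved.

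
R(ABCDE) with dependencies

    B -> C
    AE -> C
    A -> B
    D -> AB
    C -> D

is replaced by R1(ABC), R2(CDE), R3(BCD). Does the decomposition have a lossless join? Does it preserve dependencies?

Lossless test (chase): Rows 2 and 3 agree on D; apply D→AB and equate their AB entries. Rows 1 and 2 agree on C; apply C→D and equate their D entries. Rows 1 and 2 agree on D; apply D→AB and equate their AB entries. Row 2 is now all distinguished symbols — the join is lossless.
Dependency preservation: AE → C; D → AB are not contained in any single fragment, but the restricted closure of each left-hand side across the fragments still reaches the right-hand side; the remaining FDs each lie inside some fragment. All dependencies are preserved.

lossless and dependency-preserving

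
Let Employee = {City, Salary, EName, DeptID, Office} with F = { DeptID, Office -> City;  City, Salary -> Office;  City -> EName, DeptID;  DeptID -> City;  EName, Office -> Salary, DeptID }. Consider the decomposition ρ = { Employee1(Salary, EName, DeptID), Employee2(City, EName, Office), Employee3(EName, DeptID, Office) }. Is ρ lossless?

No

Chase test. Columns are City, Salary, EName, DeptID, Office; row i has aⱼ where attribute j ∈ Employeei, else bᵢⱼ.
Initial tableau (one row per fragment):
  row 1: b11 a2 a3 a4 b15
  row 2: a1 b22 a3 b24 a5
  row 3: b31 b32 a3 a4 a5
Rows 1 and 3 agree on DeptID; apply DeptID→City and equate their City entries.
Rows 2 and 3 agree on EName, Office; apply EName, Office→Salary, DeptID and equate their Salary, DeptID entries.
Rows 2 and 3 agree on DeptID, Office; apply DeptID, Office→City and equate their City entries.
No row becomes fully distinguished — the join is lossy.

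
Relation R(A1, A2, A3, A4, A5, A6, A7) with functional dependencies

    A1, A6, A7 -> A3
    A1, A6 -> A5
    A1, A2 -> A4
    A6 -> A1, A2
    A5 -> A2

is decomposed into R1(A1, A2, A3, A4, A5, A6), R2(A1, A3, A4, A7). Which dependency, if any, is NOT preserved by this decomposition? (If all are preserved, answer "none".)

Check A1, A6, A7 → A3: no single fragment contains all of {A1, A3, A6, A7}, and the restricted closure of {A1, A6, A7} across the fragments never reaches {A3}.
A1, A6 → A5 is preserved.
A1, A2 → A4 is preserved.
A6 → A1, A2 is preserved.
A5 → A2 is preserved.

A1, A6, A7 -> A3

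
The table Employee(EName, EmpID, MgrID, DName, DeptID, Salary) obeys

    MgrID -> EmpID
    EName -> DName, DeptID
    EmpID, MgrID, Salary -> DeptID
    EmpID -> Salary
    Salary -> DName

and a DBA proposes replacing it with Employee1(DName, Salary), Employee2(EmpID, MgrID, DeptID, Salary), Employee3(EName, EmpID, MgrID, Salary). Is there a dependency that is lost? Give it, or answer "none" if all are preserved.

EName -> DName, DeptID

Check EName → DName, DeptID: no single fragment contains all of {EName, DName, DeptID}, and the restricted closure of {EName} across the fragments never reaches {DName, DeptID}.
MgrID → EmpID is preserved.
EmpID, MgrID, Salary → DeptID is preserved.
EmpID → Salary is preserved.
Salary → DName is preserved.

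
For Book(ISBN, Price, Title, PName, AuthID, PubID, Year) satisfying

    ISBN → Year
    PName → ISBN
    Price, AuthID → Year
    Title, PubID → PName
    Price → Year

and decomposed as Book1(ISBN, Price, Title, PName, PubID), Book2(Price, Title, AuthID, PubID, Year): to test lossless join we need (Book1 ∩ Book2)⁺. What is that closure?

ISBN, Price, Title, PName, PubID, Year

Book1 ∩ Book2 = {Price, Title, PubID}.
Title, PubID → PName applies, adding PName
Price → Year applies, adding Year
PName → ISBN applies, adding ISBN
Closure: {ISBN, Price, Title, PName, PubID, Year}.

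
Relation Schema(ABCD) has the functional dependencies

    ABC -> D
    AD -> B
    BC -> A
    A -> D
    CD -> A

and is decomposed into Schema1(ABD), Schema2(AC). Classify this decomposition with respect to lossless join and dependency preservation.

lossless but not dependency-preserving

Lossless test: (A)⁺ = {ABD}, which contains all of one fragment — lossless.
Dependency preservation: the restricted closure of {BC} across the fragments never reaches {A}, so BC → A cannot be enforced without a join — not preserved.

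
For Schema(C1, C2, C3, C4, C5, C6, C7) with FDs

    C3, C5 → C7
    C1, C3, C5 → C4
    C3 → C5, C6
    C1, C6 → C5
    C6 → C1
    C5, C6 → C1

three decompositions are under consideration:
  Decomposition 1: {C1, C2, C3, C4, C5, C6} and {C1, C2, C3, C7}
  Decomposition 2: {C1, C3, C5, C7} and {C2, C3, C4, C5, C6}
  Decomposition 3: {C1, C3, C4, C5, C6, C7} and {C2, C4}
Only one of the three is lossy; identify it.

Decomposition 1: common = {C1, C2, C3}, closure = {C1, C2, C3, C4, C5, C6, C7} → lossless.
Decomposition 2: common = {C3, C5}, closure = {C1, C3, C4, C5, C6, C7} → lossless.
Decomposition 3: common = {C4}, closure = {C4} → lossy.

Decomposition 3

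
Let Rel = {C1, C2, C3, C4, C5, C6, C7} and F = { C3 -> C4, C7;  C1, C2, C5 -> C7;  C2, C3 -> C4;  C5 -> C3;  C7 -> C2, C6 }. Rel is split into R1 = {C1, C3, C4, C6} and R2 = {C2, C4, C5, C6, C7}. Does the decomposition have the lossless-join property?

No

Common attributes: R1 ∩ R2 = {C4, C6}.
No dependency enlarges {C4, C6}, so (C4, C6)⁺ = {C4, C6}.
The closure contains neither all of R1 = {C1, C3, C4, C6} nor all of R2 = {C2, C4, C5, C6, C7}, so the common attributes are not a superkey of either fragment. The join is lossy.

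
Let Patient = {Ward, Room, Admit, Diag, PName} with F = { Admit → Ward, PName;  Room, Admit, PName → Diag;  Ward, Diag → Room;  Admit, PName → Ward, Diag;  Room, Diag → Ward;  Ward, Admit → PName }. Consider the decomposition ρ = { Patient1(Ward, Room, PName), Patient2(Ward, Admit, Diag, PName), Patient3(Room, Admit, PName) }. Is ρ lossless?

Yes

Chase test. Columns are Ward, Room, Admit, Diag, PName; row i has aⱼ where attribute j ∈ Patienti, else bᵢⱼ.
Initial tableau (one row per fragment):
  row 1: a1 a2 b13 b14 a5
  row 2: a1 b22 a3 a4 a5
  row 3: b31 a2 a3 b34 a5
Rows 2 and 3 agree on Admit; apply Admit→Ward, PName and equate their Ward, PName entries.
Rows 2 and 3 agree on Admit, PName; apply Admit, PName→Ward, Diag and equate their Ward, Diag entries.
Rows 2 and 3 agree on Ward, Diag; apply Ward, Diag→Room and equate their Room entries.
Row 2 is now all distinguished symbols — the join is lossless.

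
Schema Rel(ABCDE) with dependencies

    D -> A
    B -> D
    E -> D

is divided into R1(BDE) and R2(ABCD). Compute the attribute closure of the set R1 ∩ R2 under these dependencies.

R1 ∩ R2 = {BD}.
D → A applies, adding A
Closure: {ABD}.

ABD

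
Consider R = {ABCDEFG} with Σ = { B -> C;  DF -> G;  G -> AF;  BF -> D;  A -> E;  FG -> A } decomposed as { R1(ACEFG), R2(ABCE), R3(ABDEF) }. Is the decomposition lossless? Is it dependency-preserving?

Lossless test (chase): Rows 2 and 3 agree on B; apply B→C and equate their C entries. No row becomes fully distinguished — the join is lossy.
Dependency preservation: the restricted closure of {DF} across the fragments never reaches {G}, so DF → G cannot be enforced without a join — not preserved.

lossy and not dependency-preserving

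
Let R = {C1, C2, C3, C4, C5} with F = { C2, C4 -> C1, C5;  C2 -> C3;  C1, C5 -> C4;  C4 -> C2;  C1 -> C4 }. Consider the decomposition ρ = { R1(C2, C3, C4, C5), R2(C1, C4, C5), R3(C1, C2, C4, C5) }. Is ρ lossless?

Yes

Chase test. Columns are C1, C2, C3, C4, C5; row i has aⱼ where attribute j ∈ Ri, else bᵢⱼ.
Initial tableau (one row per fragment):
  row 1: b11 a2 a3 a4 a5
  row 2: a1 b22 b23 a4 a5
  row 3: a1 a2 b33 a4 a5
Rows 1 and 3 agree on C2, C4; apply C2, C4→C1, C5 and equate their C1, C5 entries.
Rows 1 and 3 agree on C2; apply C2→C3 and equate their C3 entries.
Rows 1 and 2 agree on C4; apply C4→C2 and equate their C2 entries.
Rows 1 and 2 agree on C2; apply C2→C3 and equate their C3 entries.
Row 1 is now all distinguished symbols — the join is lossless.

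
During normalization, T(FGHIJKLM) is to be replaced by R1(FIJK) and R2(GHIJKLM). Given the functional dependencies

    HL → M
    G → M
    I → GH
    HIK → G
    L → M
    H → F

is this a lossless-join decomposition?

Common attributes: R1 ∩ R2 = {IJK}.
Closure of {IJK}: I → GH applies, adding GH; H → F applies, adding F; G → M applies, adding M. So (IJK)⁺ = {FGHIJKM}.
This closure contains every attribute of R1, so R1 ∩ R2 → R1. The join is lossless.

Yes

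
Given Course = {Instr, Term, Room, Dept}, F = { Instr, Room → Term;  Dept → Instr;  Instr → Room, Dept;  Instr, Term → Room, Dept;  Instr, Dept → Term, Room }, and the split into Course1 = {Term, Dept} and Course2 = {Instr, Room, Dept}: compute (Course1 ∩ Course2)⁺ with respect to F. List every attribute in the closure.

Course1 ∩ Course2 = {Dept}.
Dept → Instr applies, adding Instr
Instr → Room, Dept applies, adding Room
Instr, Dept → Term, Room applies, adding Term
Closure: {Instr, Term, Room, Dept}.

Instr, Term, Room, Dept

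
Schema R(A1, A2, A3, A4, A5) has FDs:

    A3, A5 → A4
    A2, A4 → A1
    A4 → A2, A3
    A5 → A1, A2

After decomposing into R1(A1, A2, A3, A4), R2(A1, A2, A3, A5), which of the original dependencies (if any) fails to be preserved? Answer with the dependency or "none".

Check A3, A5 → A4: no single fragment contains all of {A3, A4, A5}, and the restricted closure of {A3, A5} across the fragments never reaches {A4}.
A2, A4 → A1 is preserved.
A4 → A2, A3 is preserved.
A5 → A1, A2 is preserved.

A3, A5 → A4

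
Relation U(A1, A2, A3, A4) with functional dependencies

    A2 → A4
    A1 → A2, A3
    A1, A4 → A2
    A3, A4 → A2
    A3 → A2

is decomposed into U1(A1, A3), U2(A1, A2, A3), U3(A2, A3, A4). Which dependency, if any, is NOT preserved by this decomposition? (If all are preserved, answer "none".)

none

A2 → A4 lies within U3.
A1 → A2, A3 lies within U2.
A1, A4 → A2: restricted closure across fragments reaches A2.
A3, A4 → A2 lies within U3.
A3 → A2 lies within U2.
Every dependency is enforceable on the fragments, so the decomposition is dependency-preserving.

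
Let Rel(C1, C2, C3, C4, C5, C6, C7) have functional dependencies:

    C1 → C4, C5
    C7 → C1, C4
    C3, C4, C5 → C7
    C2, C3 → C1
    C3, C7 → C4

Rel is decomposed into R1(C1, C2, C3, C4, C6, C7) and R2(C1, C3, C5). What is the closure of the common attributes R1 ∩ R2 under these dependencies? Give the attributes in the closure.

R1 ∩ R2 = {C1, C3}.
C1 → C4, C5 applies, adding C4, C5
C3, C4, C5 → C7 applies, adding C7
Closure: {C1, C3, C4, C5, C7}.

C1, C3, C4, C5, C7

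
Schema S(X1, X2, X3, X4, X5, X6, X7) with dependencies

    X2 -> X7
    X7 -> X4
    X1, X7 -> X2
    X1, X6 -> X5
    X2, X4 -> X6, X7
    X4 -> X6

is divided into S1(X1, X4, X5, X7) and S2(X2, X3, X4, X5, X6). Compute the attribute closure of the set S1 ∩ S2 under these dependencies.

S1 ∩ S2 = {X4, X5}.
X4 → X6 applies, adding X6
Closure: {X4, X5, X6}.

X4, X5, X6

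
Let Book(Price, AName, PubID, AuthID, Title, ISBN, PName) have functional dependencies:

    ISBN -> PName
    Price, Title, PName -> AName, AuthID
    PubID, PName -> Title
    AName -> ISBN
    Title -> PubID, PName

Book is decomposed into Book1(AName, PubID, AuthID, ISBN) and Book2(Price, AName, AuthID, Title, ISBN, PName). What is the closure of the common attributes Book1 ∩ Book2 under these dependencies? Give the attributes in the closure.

AName, AuthID, ISBN, PName

Book1 ∩ Book2 = {AName, AuthID, ISBN}.
ISBN → PName applies, adding PName
Closure: {AName, AuthID, ISBN, PName}.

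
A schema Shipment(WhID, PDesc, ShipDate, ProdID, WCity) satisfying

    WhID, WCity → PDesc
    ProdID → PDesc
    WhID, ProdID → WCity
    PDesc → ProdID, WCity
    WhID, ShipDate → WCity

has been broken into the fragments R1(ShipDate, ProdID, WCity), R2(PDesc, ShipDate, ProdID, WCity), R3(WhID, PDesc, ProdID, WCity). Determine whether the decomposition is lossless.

No

Chase test. Columns are WhID, PDesc, ShipDate, ProdID, WCity; row i has aⱼ where attribute j ∈ Ri, else bᵢⱼ.
Initial tableau (one row per fragment):
  row 1: b11 b12 a3 a4 a5
  row 2: b21 a2 a3 a4 a5
  row 3: a1 a2 b33 a4 a5
Rows 1 and 2 agree on ProdID; apply ProdID→PDesc and equate their PDesc entries.
No row becomes fully distinguished — the join is lossy.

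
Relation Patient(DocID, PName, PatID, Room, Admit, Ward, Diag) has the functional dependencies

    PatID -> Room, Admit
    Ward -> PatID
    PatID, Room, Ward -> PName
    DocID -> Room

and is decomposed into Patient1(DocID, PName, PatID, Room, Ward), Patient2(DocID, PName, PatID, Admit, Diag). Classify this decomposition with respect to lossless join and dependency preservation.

lossy but dependency-preserving

Lossless test: (DocID, PName, PatID)⁺ = {DocID, PName, PatID, Room, Admit}, which is a superkey of neither fragment — lossy.
Dependency preservation: PatID → Room, Admit is not contained in any single fragment, but the restricted closure of its left-hand side across the fragments still reaches the right-hand side; the remaining FDs each lie inside some fragment. All dependencies are preserved.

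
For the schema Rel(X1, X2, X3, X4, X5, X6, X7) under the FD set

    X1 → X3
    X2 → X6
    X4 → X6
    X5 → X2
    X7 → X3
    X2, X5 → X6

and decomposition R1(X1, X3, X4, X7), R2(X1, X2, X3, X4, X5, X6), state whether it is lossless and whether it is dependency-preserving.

Lossless test: (X1, X3, X4)⁺ = {X1, X3, X4, X6}, which is a superkey of neither fragment — lossy.
Dependency preservation: every FD's attributes lie within a single fragment, so each can be enforced locally — preserved.

lossy but dependency-preserving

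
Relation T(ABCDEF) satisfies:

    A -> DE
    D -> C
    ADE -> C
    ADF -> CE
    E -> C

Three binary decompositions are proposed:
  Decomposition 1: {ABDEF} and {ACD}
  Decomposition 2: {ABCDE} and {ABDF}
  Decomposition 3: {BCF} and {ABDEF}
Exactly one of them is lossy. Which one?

Decomposition 1: common = {AD}, closure = {ACDE} → lossless.
Decomposition 2: common = {ABD}, closure = {ABCDE} → lossless.
Decomposition 3: common = {BF}, closure = {BF} → lossy.

Decomposition 3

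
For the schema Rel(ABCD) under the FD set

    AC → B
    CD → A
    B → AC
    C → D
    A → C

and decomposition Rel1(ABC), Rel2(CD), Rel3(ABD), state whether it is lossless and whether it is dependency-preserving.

lossless and dependency-preserving

Lossless test (chase): Rows 1 and 3 agree on B; apply B→AC and equate their AC entries. Rows 1 and 2 agree on C; apply C→D and equate their D entries. Rows 1 and 2 agree on CD; apply CD→A and equate their A entries. Rows 1 and 2 agree on AC; apply AC→B and equate their B entries. Row 1 is now all distinguished symbols — the join is lossless.
Dependency preservation: CD → A is not contained in any single fragment, but the restricted closure of its left-hand side across the fragments still reaches the right-hand side; the remaining FDs each lie inside some fragment. All dependencies are preserved.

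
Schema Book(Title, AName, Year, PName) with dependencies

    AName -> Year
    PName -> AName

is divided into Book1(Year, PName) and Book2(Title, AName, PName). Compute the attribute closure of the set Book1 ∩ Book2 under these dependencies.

Book1 ∩ Book2 = {PName}.
PName → AName applies, adding AName
AName → Year applies, adding Year
Closure: {AName, Year, PName}.

AName, Year, PName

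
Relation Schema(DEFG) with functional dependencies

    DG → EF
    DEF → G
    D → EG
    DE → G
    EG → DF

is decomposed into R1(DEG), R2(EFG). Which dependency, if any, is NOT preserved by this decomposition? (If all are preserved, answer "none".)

DG → EF: restricted closure across fragments reaches EF.
DEF → G: restricted closure across fragments reaches G.
D → EG lies within R1.
DE → G lies within R1.
EG → DF: restricted closure across fragments reaches DF.
Every dependency is enforceable on the fragments, so the decomposition is dependency-preserving.

none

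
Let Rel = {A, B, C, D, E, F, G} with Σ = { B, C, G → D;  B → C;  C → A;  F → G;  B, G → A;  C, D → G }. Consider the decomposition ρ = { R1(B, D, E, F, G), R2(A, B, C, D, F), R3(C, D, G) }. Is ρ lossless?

Chase test. Columns are A, B, C, D, E, F, G; row i has aⱼ where attribute j ∈ Ri, else bᵢⱼ.
Initial tableau (one row per fragment):
  row 1: b11 a2 b13 a4 a5 a6 a7
  row 2: a1 a2 a3 a4 b25 a6 b27
  row 3: b31 b32 a3 a4 b35 b36 a7
Rows 1 and 2 agree on B; apply B→C and equate their C entries.
Rows 1 and 2 agree on C; apply C→A and equate their A entries.
Rows 1 and 3 agree on C; apply C→A and equate their A entries.
Rows 1 and 2 agree on F; apply F→G and equate their G entries.
Row 1 is now all distinguished symbols — the join is lossless.

Yes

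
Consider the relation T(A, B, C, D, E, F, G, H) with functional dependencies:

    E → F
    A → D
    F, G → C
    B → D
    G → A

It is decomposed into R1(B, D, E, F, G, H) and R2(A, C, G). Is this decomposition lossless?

Common attributes: R1 ∩ R2 = {G}.
Closure of {G}: G → A applies, adding A; A → D applies, adding D. So (G)⁺ = {A, D, G}.
The closure contains neither all of R1 = {B, D, E, F, G, H} nor all of R2 = {A, C, G}, so the common attributes are not a superkey of either fragment. The join is lossy.

No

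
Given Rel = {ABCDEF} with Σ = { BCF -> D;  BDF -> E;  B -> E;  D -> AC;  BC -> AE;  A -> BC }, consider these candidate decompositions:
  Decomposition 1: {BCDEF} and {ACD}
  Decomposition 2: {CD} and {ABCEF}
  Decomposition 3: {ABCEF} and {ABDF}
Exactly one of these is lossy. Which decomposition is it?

Decomposition 2

Decomposition 1: common = {CD}, closure = {ABCDE} → lossless.
Decomposition 2: common = {C}, closure = {C} → lossy.
Decomposition 3: common = {ABF}, closure = {ABCDEF} → lossless.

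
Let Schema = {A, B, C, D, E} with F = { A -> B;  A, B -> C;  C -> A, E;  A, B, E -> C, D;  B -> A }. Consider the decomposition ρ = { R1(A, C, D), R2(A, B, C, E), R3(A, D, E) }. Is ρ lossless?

Yes

Chase test. Columns are A, B, C, D, E; row i has aⱼ where attribute j ∈ Ri, else bᵢⱼ.
Initial tableau (one row per fragment):
  row 1: a1 b12 a3 a4 b15
  row 2: a1 a2 a3 b24 a5
  row 3: a1 b32 b33 a4 a5
Rows 1 and 2 agree on A; apply A→B and equate their B entries.
Rows 1 and 3 agree on A; apply A→B and equate their B entries.
Rows 1 and 3 agree on A, B; apply A, B→C and equate their C entries.
Rows 1 and 2 agree on C; apply C→A, E and equate their A, E entries.
Rows 1 and 2 agree on A, B, E; apply A, B, E→C, D and equate their C, D entries.
Row 1 is now all distinguished symbols — the join is lossless.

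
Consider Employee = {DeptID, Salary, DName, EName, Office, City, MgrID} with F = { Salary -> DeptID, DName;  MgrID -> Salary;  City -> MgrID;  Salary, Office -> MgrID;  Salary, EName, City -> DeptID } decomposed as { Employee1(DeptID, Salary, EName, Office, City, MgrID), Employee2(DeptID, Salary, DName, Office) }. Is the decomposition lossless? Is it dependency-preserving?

lossless and dependency-preserving

Lossless test: (DeptID, Salary, Office)⁺ = {DeptID, Salary, DName, Office, MgrID}, which contains all of one fragment — lossless.
Dependency preservation: every FD's attributes lie within a single fragment, so each can be enforced locally — preserved.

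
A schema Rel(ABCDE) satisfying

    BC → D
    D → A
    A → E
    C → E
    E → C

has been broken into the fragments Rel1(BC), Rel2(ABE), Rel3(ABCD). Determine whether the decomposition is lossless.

Yes

Chase test. Columns are ABCDE; row i has aⱼ where attribute j ∈ Reli, else bᵢⱼ.
Initial tableau (one row per fragment):
  row 1: b11 a2 a3 b14 b15
  row 2: a1 a2 b23 b24 a5
  row 3: a1 a2 a3 a4 b35
Rows 1 and 3 agree on BC; apply BC→D and equate their D entries.
Rows 1 and 3 agree on D; apply D→A and equate their A entries.
Rows 1 and 2 agree on A; apply A→E and equate their E entries.
Rows 1 and 3 agree on A; apply A→E and equate their E entries.
Rows 1 and 2 agree on E; apply E→C and equate their C entries.
Rows 1 and 2 agree on BC; apply BC→D and equate their D entries.
Row 1 is now all distinguished symbols — the join is lossless.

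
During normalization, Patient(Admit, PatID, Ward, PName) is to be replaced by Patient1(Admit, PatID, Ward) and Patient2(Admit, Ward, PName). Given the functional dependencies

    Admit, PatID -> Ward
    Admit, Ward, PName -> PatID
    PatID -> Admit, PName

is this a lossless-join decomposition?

No

Common attributes: Patient1 ∩ Patient2 = {Admit, Ward}.
No dependency enlarges {Admit, Ward}, so (Admit, Ward)⁺ = {Admit, Ward}.
The closure contains neither all of Patient1 = {Admit, PatID, Ward} nor all of Patient2 = {Admit, Ward, PName}, so the common attributes are not a superkey of either fragment. The join is lossy.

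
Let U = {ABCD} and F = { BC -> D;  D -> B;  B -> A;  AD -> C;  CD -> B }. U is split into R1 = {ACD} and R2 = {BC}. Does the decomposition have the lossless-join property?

No

Common attributes: R1 ∩ R2 = {C}.
No dependency enlarges {C}, so (C)⁺ = {C}.
The closure contains neither all of R1 = {ACD} nor all of R2 = {BC}, so the common attributes are not a superkey of either fragment. The join is lossy.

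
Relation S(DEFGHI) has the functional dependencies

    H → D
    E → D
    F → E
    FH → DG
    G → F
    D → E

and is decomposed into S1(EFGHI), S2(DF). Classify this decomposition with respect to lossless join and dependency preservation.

lossless but not dependency-preserving

Lossless test: (F)⁺ = {DEF}, which contains all of one fragment — lossless.
Dependency preservation: the restricted closure of {H} across the fragments never reaches {D}, so H → D cannot be enforced without a join — not preserved.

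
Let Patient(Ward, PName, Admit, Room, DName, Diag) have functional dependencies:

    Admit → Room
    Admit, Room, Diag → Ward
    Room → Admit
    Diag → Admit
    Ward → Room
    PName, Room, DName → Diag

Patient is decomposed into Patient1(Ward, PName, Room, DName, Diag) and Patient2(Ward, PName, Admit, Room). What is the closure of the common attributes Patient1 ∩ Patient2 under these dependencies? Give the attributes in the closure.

Ward, PName, Admit, Room

Patient1 ∩ Patient2 = {Ward, PName, Room}.
Room → Admit applies, adding Admit
Closure: {Ward, PName, Admit, Room}.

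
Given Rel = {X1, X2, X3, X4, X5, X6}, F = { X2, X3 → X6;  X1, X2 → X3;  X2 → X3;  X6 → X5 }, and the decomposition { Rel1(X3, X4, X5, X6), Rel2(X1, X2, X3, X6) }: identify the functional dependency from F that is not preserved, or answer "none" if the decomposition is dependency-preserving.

none

X2, X3 → X6 lies within Rel2.
X1, X2 → X3 lies within Rel2.
X2 → X3 lies within Rel2.
X6 → X5 lies within Rel1.
Every dependency is enforceable on the fragments, so the decomposition is dependency-preserving.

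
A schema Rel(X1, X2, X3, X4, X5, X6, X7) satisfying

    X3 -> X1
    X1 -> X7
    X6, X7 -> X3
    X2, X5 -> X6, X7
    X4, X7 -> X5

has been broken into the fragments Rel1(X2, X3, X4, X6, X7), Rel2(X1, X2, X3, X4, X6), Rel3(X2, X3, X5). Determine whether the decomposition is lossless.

No

Chase test. Columns are X1, X2, X3, X4, X5, X6, X7; row i has aⱼ where attribute j ∈ Reli, else bᵢⱼ.
Initial tableau (one row per fragment):
  row 1: b11 a2 a3 a4 b15 a6 a7
  row 2: a1 a2 a3 a4 b25 a6 b27
  row 3: b31 a2 a3 b34 a5 b36 b37
Rows 1 and 2 agree on X3; apply X3→X1 and equate their X1 entries.
Rows 1 and 3 agree on X3; apply X3→X1 and equate their X1 entries.
Rows 1 and 2 agree on X1; apply X1→X7 and equate their X7 entries.
Rows 1 and 3 agree on X1; apply X1→X7 and equate their X7 entries.
Rows 1 and 2 agree on X4, X7; apply X4, X7→X5 and equate their X5 entries.
No row becomes fully distinguished — the join is lossy.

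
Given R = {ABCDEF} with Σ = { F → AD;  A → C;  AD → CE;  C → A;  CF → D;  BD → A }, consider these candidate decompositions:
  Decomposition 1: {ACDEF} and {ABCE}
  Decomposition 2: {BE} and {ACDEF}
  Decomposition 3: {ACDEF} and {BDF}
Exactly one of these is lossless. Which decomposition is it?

Decomposition 3

Decomposition 1: common = {ACE}, closure = {ACE} → lossy.
Decomposition 2: common = {E}, closure = {E} → lossy.
Decomposition 3: common = {DF}, closure = {ACDEF} → lossless.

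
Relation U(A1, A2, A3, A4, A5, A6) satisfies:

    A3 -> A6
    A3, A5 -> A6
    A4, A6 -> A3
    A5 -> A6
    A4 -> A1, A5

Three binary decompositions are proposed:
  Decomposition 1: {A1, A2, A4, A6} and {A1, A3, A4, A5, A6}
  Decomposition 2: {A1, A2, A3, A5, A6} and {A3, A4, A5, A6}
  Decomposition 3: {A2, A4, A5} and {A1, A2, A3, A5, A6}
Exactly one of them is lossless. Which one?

Decomposition 1: common = {A1, A4, A6}, closure = {A1, A3, A4, A5, A6} → lossless.
Decomposition 2: common = {A3, A5, A6}, closure = {A3, A5, A6} → lossy.
Decomposition 3: common = {A2, A5}, closure = {A2, A5, A6} → lossy.

Decomposition 1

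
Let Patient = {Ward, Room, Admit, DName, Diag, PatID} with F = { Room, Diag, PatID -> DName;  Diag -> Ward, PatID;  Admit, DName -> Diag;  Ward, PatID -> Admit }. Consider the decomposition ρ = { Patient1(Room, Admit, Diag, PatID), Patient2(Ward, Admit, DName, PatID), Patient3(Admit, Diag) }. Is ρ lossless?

Chase test. Columns are Ward, Room, Admit, DName, Diag, PatID; row i has aⱼ where attribute j ∈ Patienti, else bᵢⱼ.
Initial tableau (one row per fragment):
  row 1: b11 a2 a3 b14 a5 a6
  row 2: a1 b22 a3 a4 b25 a6
  row 3: b31 b32 a3 b34 a5 b36
Rows 1 and 3 agree on Diag; apply Diag→Ward, PatID and equate their Ward, PatID entries.
No row becomes fully distinguished — the join is lossy.

No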